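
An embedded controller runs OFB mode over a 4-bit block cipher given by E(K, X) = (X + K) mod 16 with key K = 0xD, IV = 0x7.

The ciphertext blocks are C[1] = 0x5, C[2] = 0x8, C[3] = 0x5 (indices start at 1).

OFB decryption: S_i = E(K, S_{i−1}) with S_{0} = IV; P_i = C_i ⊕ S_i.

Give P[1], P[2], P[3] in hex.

P[1]: S = E(K, 0x7) = 0x4; 0x5 ⊕ 0x4 = 0x1.
P[2]: S = E(K, 0x4) = 0x1; 0x8 ⊕ 0x1 = 0x9.
P[3]: S = E(K, 0x1) = 0xE; 0x5 ⊕ 0xE = 0xB.

P[1] = 0x1, P[2] = 0x9, P[3] = 0xB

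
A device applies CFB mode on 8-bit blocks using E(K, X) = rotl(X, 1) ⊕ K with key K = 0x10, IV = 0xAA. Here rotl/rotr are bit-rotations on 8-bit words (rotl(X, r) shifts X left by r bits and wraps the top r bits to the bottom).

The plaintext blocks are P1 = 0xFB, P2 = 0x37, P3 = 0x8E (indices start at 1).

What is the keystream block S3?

0xA4

CFB encryption: C_i = P_i ⊕ E(K, C_{i−1}), with C_{0} = IV.
C1: E(K, 0xAA) = 0x45; 0xFB ⊕ 0x45 = 0xBE.
C2: E(K, 0xBE) = 0x6D; 0x37 ⊕ 0x6D = 0x5A.
C3: E(K, 0x5A) = 0xA4; 0x8E ⊕ 0xA4 = 0x2A.
So S3 = 0xA4.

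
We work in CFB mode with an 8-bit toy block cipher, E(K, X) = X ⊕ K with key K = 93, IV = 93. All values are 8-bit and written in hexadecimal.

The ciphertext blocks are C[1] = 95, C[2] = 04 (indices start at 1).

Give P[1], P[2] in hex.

P[1] = 95, P[2] = 02

CFB decryption: P_i = C_i ⊕ E(K, C_{i−1}), with C_{0} = IV.
P[1]: E(K, 93) = 00; 95 ⊕ 00 = 95.
P[2]: E(K, 95) = 06; 04 ⊕ 06 = 02.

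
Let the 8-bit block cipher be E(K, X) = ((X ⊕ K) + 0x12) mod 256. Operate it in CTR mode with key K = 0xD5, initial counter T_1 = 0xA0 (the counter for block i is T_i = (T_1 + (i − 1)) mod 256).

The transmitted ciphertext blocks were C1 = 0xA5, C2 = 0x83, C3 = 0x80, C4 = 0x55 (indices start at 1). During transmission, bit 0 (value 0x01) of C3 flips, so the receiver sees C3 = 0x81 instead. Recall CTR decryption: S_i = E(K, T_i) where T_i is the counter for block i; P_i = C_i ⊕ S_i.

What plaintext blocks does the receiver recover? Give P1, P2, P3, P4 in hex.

Only C3 changed, to 0x81. In CTR, a change in C_i flips the same bit in P_i only; the keystream is unaffected. Decrypting the received ciphertext:
P1: T = 0xA0, S = E(K, T) = 0x87; 0xA5 ⊕ 0x87 = 0x22.
P2: T = 0xA1, S = E(K, T) = 0x86; 0x83 ⊕ 0x86 = 0x05.
P3: T = 0xA2, S = E(K, T) = 0x89; 0x81 ⊕ 0x89 = 0x08.
P4: T = 0xA3, S = E(K, T) = 0x88; 0x55 ⊕ 0x88 = 0xDD.
Blocks that differ from the original plaintext: P3.

P1 = 0x22, P2 = 0x05, P3 = 0x08, P4 = 0xDD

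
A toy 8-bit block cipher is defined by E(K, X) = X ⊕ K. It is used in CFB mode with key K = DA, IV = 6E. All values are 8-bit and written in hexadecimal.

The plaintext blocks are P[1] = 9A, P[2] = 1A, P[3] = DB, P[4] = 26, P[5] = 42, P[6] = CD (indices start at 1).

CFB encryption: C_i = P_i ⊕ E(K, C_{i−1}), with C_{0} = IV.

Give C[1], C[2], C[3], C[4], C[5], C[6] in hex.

C[1] = 2E, C[2] = EE, C[3] = EF, C[4] = 13, C[5] = 8B, C[6] = 9C

C[1]: E(K, 6E) = B4; 9A ⊕ B4 = 2E.
C[2]: E(K, 2E) = F4; 1A ⊕ F4 = EE.
C[3]: E(K, EE) = 34; DB ⊕ 34 = EF.
C[4]: E(K, EF) = 35; 26 ⊕ 35 = 13.
C[5]: E(K, 13) = C9; 42 ⊕ C9 = 8B.
C[6]: E(K, 8B) = 51; CD ⊕ 51 = 9C.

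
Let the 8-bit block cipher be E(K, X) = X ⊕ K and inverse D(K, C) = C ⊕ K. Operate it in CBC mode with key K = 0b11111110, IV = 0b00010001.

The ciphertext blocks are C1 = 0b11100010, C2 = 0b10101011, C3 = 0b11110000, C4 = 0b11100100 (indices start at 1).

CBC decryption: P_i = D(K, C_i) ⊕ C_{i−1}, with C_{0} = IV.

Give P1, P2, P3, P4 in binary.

P1: D(K, 0b11100010) = 0b00011100; 0b00011100 ⊕ 0b00010001 = 0b00001101.
P2: D(K, 0b10101011) = 0b01010101; 0b01010101 ⊕ 0b11100010 = 0b10110111.
P3: D(K, 0b11110000) = 0b00001110; 0b00001110 ⊕ 0b10101011 = 0b10100101.
P4: D(K, 0b11100100) = 0b00011010; 0b00011010 ⊕ 0b11110000 = 0b11101010.

P1 = 0b00001101, P2 = 0b10110111, P3 = 0b10100101, P4 = 0b11101010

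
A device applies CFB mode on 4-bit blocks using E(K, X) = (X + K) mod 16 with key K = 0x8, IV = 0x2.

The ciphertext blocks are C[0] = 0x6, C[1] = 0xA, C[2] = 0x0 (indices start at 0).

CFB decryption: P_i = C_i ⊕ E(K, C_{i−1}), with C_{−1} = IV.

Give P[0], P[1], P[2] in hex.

P[0]: E(K, 0x2) = 0xA; 0x6 ⊕ 0xA = 0xC.
P[1]: E(K, 0x6) = 0xE; 0xA ⊕ 0xE = 0x4.
P[2]: E(K, 0xA) = 0x2; 0x0 ⊕ 0x2 = 0x2.

P[0] = 0xC, P[1] = 0x4, P[2] = 0x2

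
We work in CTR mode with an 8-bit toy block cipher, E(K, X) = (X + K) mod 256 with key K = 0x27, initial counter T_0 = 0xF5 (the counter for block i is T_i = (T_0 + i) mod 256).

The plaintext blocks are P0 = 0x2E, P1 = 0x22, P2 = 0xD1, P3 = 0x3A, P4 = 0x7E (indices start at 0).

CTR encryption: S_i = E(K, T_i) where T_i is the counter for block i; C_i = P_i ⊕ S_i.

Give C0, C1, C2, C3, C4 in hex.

C0: T = 0xF5, S = E(K, T) = 0x1C; 0x2E ⊕ 0x1C = 0x32.
C1: T = 0xF6, S = E(K, T) = 0x1D; 0x22 ⊕ 0x1D = 0x3F.
C2: T = 0xF7, S = E(K, T) = 0x1E; 0xD1 ⊕ 0x1E = 0xCF.
C3: T = 0xF8, S = E(K, T) = 0x1F; 0x3A ⊕ 0x1F = 0x25.
C4: T = 0xF9, S = E(K, T) = 0x20; 0x7E ⊕ 0x20 = 0x5E.

C0 = 0x32, C1 = 0x3F, C2 = 0xCF, C3 = 0x25, C4 = 0x5E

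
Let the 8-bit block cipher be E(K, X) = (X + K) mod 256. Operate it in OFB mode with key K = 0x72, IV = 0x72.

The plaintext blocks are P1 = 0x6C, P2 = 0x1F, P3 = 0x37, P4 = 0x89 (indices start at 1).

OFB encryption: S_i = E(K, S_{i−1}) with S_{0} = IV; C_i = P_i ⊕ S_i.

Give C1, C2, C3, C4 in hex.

C1: S = E(K, 0x72) = 0xE4; 0x6C ⊕ 0xE4 = 0x88.
C2: S = E(K, 0xE4) = 0x56; 0x1F ⊕ 0x56 = 0x49.
C3: S = E(K, 0x56) = 0xC8; 0x37 ⊕ 0xC8 = 0xFF.
C4: S = E(K, 0xC8) = 0x3A; 0x89 ⊕ 0x3A = 0xB3.

C1 = 0x88, C2 = 0x49, C3 = 0xFF, C4 = 0xB3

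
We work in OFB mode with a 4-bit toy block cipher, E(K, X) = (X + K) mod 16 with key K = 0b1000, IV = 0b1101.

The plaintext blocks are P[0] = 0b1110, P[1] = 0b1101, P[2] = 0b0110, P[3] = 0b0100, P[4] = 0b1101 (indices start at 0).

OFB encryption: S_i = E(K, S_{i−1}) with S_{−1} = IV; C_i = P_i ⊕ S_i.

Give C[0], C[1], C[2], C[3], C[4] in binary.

C[0] = 0b1011, C[1] = 0b0000, C[2] = 0b0011, C[3] = 0b1001, C[4] = 0b1000

C[0]: S = E(K, 0b1101) = 0b0101; 0b1110 ⊕ 0b0101 = 0b1011.
C[1]: S = E(K, 0b0101) = 0b1101; 0b1101 ⊕ 0b1101 = 0b0000.
C[2]: S = E(K, 0b1101) = 0b0101; 0b0110 ⊕ 0b0101 = 0b0011.
C[3]: S = E(K, 0b0101) = 0b1101; 0b0100 ⊕ 0b1101 = 0b1001.
C[4]: S = E(K, 0b1101) = 0b0101; 0b1101 ⊕ 0b0101 = 0b1000.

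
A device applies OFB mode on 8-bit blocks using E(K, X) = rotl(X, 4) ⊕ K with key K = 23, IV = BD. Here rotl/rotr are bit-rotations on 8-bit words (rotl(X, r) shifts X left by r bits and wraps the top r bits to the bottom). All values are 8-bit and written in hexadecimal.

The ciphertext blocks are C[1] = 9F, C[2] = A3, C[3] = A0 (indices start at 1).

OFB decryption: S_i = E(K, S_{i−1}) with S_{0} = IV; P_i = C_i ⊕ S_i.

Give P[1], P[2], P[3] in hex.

P[1]: S = E(K, BD) = F8; 9F ⊕ F8 = 67.
P[2]: S = E(K, F8) = AC; A3 ⊕ AC = 0F.
P[3]: S = E(K, AC) = E9; A0 ⊕ E9 = 49.

P[1] = 67, P[2] = 0F, P[3] = 49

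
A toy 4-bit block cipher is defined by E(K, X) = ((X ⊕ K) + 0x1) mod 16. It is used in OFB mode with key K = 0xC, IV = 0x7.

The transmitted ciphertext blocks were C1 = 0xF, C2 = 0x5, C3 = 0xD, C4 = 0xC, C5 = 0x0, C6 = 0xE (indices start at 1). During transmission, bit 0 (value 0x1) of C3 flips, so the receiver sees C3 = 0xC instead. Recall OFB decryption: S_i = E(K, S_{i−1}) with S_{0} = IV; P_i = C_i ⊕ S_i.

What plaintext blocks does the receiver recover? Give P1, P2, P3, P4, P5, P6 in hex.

P1 = 0x3, P2 = 0x4, P3 = 0x2, P4 = 0xF, P5 = 0x0, P6 = 0x3

Only C3 changed, to 0xC. In OFB, a change in C_i flips the same bit in P_i only; the keystream is unaffected. Decrypting the received ciphertext:
P1: S = E(K, 0x7) = 0xC; 0xF ⊕ 0xC = 0x3.
P2: S = E(K, 0xC) = 0x1; 0x5 ⊕ 0x1 = 0x4.
P3: S = E(K, 0x1) = 0xE; 0xC ⊕ 0xE = 0x2.
P4: S = E(K, 0xE) = 0x3; 0xC ⊕ 0x3 = 0xF.
P5: S = E(K, 0x3) = 0x0; 0x0 ⊕ 0x0 = 0x0.
P6: S = E(K, 0x0) = 0xD; 0xE ⊕ 0xD = 0x3.
Blocks that differ from the original plaintext: P3.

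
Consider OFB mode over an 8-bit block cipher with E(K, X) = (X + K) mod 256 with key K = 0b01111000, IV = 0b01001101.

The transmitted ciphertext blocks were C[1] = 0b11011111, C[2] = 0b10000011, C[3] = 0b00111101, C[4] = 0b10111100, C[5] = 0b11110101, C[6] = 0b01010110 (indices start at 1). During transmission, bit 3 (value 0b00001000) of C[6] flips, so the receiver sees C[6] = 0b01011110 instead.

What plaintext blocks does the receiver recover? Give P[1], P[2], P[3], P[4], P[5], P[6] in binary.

OFB decryption: S_i = E(K, S_{i−1}) with S_{0} = IV; P_i = C_i ⊕ S_i.
Only C[6] changed, to 0b01011110. In OFB, a change in C_i flips the same bit in P_i only; the keystream is unaffected. Decrypting the received ciphertext:
P[1]: S = E(K, 0b01001101) = 0b11000101; 0b11011111 ⊕ 0b11000101 = 0b00011010.
P[2]: S = E(K, 0b11000101) = 0b00111101; 0b10000011 ⊕ 0b00111101 = 0b10111110.
P[3]: S = E(K, 0b00111101) = 0b10110101; 0b00111101 ⊕ 0b10110101 = 0b10001000.
P[4]: S = E(K, 0b10110101) = 0b00101101; 0b10111100 ⊕ 0b00101101 = 0b10010001.
P[5]: S = E(K, 0b00101101) = 0b10100101; 0b11110101 ⊕ 0b10100101 = 0b01010000.
P[6]: S = E(K, 0b10100101) = 0b00011101; 0b01011110 ⊕ 0b00011101 = 0b01000011.
Blocks that differ from the original plaintext: P[6].

P[1] = 0b00011010, P[2] = 0b10111110, P[3] = 0b10001000, P[4] = 0b10010001, P[5] = 0b01010000, P[6] = 0b01000011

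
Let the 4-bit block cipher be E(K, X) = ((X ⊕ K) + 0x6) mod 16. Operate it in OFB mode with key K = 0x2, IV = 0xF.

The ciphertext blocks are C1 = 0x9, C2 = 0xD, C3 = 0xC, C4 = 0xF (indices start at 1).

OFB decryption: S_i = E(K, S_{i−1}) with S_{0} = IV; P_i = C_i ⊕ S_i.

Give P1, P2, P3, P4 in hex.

P1: S = E(K, 0xF) = 0x3; 0x9 ⊕ 0x3 = 0xA.
P2: S = E(K, 0x3) = 0x7; 0xD ⊕ 0x7 = 0xA.
P3: S = E(K, 0x7) = 0xB; 0xC ⊕ 0xB = 0x7.
P4: S = E(K, 0xB) = 0xF; 0xF ⊕ 0xF = 0x0.

P1 = 0xA, P2 = 0xA, P3 = 0x7, P4 = 0x0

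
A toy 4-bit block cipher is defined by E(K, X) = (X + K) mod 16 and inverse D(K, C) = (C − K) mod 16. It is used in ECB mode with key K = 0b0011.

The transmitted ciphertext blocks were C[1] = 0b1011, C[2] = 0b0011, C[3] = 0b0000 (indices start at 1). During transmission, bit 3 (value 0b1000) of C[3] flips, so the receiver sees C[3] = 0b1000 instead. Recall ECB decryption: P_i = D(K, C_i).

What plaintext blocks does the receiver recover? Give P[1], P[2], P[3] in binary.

P[1] = 0b1000, P[2] = 0b0000, P[3] = 0b0101

Only C[3] changed, to 0b1000. In ECB, a change in C_i affects only P_i. Decrypting the received ciphertext:
P[1]: D(K, 0b1011) = 0b1000.
P[2]: D(K, 0b0011) = 0b0000.
P[3]: D(K, 0b1000) = 0b0101.
Blocks that differ from the original plaintext: P[3].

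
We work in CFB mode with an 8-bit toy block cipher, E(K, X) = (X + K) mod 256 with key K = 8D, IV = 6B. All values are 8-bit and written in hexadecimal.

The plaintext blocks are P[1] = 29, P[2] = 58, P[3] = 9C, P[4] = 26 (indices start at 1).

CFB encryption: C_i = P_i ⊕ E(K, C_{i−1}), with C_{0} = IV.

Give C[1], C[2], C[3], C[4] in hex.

C[1] = D1, C[2] = 06, C[3] = 0F, C[4] = BA

C[1]: E(K, 6B) = F8; 29 ⊕ F8 = D1.
C[2]: E(K, D1) = 5E; 58 ⊕ 5E = 06.
C[3]: E(K, 06) = 93; 9C ⊕ 93 = 0F.
C[4]: E(K, 0F) = 9C; 26 ⊕ 9C = BA.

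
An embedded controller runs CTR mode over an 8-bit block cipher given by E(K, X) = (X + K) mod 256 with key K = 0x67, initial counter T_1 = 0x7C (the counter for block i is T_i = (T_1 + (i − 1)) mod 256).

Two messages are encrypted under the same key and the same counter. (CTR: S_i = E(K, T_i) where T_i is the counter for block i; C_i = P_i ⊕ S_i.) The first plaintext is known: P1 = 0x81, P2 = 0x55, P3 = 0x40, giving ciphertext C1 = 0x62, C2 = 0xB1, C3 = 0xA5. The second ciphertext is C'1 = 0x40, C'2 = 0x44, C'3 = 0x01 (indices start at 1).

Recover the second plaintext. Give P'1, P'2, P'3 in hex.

In CTR with a reused counter, both messages share the same keystream S_i, so C_i ⊕ C'_i = P_i ⊕ P'_i and thus P'_i = P_i ⊕ C_i ⊕ C'_i.
P'1: 0x81 ⊕ 0x62 ⊕ 0x40 = 0xA3.
P'2: 0x55 ⊕ 0xB1 ⊕ 0x44 = 0xA0.
P'3: 0x40 ⊕ 0xA5 ⊕ 0x01 = 0xE4.

P'1 = 0xA3, P'2 = 0xA0, P'3 = 0xE4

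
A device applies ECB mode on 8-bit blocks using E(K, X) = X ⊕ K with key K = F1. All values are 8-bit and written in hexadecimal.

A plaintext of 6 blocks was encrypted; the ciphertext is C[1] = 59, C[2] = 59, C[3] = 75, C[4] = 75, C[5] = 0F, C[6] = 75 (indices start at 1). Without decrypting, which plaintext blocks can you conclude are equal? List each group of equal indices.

ECB encrypts each block independently with the same key, so equal ciphertext blocks imply equal plaintext blocks.
C[1] = C[2] = 59, so P[1] = P[2].
C[3] = C[4] = C[6] = 75, so P[3] = P[4] = P[6].

P[1] = P[2]; P[3] = P[4] = P[6]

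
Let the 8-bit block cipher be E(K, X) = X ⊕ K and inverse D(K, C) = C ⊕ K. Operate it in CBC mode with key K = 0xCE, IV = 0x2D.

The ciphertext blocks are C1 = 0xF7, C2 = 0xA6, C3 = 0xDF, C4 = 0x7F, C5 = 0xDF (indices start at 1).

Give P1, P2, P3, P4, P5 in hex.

P1 = 0x14, P2 = 0x9F, P3 = 0xB7, P4 = 0x6E, P5 = 0x6E

CBC decryption: P_i = D(K, C_i) ⊕ C_{i−1}, with C_{0} = IV.
P1: D(K, 0xF7) = 0x39; 0x39 ⊕ 0x2D = 0x14.
P2: D(K, 0xA6) = 0x68; 0x68 ⊕ 0xF7 = 0x9F.
P3: D(K, 0xDF) = 0x11; 0x11 ⊕ 0xA6 = 0xB7.
P4: D(K, 0x7F) = 0xB1; 0xB1 ⊕ 0xDF = 0x6E.
P5: D(K, 0xDF) = 0x11; 0x11 ⊕ 0x7F = 0x6E.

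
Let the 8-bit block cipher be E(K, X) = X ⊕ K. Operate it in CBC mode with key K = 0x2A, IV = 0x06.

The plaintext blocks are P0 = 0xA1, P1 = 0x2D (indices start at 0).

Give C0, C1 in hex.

CBC encryption: C_i = E(K, P_i ⊕ C_{i−1}), with C_{−1} = IV.
C0: P0 ⊕ 0x06 = 0xA7; E(K, 0xA7) = 0x8D.
C1: P1 ⊕ 0x8D = 0xA0; E(K, 0xA0) = 0x8A.

C0 = 0x8D, C1 = 0x8A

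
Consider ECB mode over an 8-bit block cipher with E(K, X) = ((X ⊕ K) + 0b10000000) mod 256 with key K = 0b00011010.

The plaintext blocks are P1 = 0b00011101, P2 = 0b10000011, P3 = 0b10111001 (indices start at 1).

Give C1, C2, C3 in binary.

C1 = 0b10000111, C2 = 0b00011001, C3 = 0b00100011

ECB encryption: C_i = E(K, P_i).
C1: E(K, 0b00011101) = 0b10000111.
C2: E(K, 0b10000011) = 0b00011001.
C3: E(K, 0b10111001) = 0b00100011.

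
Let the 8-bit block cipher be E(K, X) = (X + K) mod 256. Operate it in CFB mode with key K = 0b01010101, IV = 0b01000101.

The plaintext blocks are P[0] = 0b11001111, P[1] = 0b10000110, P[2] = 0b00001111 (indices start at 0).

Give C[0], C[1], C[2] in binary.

C[0] = 0b01010101, C[1] = 0b00101100, C[2] = 0b10001110

CFB encryption: C_i = P_i ⊕ E(K, C_{i−1}), with C_{−1} = IV.
C[0]: E(K, 0b01000101) = 0b10011010; 0b11001111 ⊕ 0b10011010 = 0b01010101.
C[1]: E(K, 0b01010101) = 0b10101010; 0b10000110 ⊕ 0b10101010 = 0b00101100.
C[2]: E(K, 0b00101100) = 0b10000001; 0b00001111 ⊕ 0b10000001 = 0b10001110.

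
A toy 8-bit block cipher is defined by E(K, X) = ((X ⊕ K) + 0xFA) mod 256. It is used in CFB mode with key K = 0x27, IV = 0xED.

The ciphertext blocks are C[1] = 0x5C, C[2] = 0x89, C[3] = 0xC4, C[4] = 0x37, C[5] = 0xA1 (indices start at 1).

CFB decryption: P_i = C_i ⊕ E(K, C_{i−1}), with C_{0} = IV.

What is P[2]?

P[2] = 0xFC

P[2]: E(K, 0x5C) = 0x75; 0x89 ⊕ 0x75 = 0xFC.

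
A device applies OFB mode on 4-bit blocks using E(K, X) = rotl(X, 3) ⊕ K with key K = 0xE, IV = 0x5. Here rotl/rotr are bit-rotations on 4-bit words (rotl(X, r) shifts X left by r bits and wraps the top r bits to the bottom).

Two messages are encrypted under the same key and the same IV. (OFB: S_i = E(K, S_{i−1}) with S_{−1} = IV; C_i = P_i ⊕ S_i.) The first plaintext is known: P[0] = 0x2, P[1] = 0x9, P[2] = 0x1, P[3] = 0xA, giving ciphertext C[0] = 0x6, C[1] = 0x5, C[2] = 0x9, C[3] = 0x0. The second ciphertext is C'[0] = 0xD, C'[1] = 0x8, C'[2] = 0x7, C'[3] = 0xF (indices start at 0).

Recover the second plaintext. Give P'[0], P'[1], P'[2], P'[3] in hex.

P'[0] = 0x9, P'[1] = 0x4, P'[2] = 0xF, P'[3] = 0x5

In OFB with a reused IV, both messages share the same keystream S_i, so C_i ⊕ C'_i = P_i ⊕ P'_i and thus P'_i = P_i ⊕ C_i ⊕ C'_i.
P'[0]: 0x2 ⊕ 0x6 ⊕ 0xD = 0x9.
P'[1]: 0x9 ⊕ 0x5 ⊕ 0x8 = 0x4.
P'[2]: 0x1 ⊕ 0x9 ⊕ 0x7 = 0xF.
P'[3]: 0xA ⊕ 0x0 ⊕ 0xF = 0x5.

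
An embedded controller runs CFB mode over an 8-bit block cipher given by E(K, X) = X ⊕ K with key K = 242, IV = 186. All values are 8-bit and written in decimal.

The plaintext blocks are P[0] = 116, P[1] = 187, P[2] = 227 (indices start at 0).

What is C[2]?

CFB encryption: C_i = P_i ⊕ E(K, C_{i−1}), with C_{−1} = IV.
C[0]: E(K, 186) = 72; 116 ⊕ 72 = 60.
C[1]: E(K, 60) = 206; 187 ⊕ 206 = 117.
C[2]: E(K, 117) = 135; 227 ⊕ 135 = 100.

C[2] = 100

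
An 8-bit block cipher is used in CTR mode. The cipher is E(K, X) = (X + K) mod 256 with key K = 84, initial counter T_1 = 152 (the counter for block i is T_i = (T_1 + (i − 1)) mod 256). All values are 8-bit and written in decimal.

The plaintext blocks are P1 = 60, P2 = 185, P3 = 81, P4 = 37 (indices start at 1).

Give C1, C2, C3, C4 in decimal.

CTR encryption: S_i = E(K, T_i) where T_i is the counter for block i; C_i = P_i ⊕ S_i.
C1: T = 152, S = E(K, T) = 236; 60 ⊕ 236 = 208.
C2: T = 153, S = E(K, T) = 237; 185 ⊕ 237 = 84.
C3: T = 154, S = E(K, T) = 238; 81 ⊕ 238 = 191.
C4: T = 155, S = E(K, T) = 239; 37 ⊕ 239 = 202.

C1 = 208, C2 = 84, C3 = 191, C4 = 202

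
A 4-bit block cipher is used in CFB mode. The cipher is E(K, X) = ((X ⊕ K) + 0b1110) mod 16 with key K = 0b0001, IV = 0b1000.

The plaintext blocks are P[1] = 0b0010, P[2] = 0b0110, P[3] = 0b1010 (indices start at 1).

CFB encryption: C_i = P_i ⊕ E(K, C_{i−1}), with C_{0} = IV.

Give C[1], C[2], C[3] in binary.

C[1]: E(K, 0b1000) = 0b0111; 0b0010 ⊕ 0b0111 = 0b0101.
C[2]: E(K, 0b0101) = 0b0010; 0b0110 ⊕ 0b0010 = 0b0100.
C[3]: E(K, 0b0100) = 0b0011; 0b1010 ⊕ 0b0011 = 0b1001.

C[1] = 0b0101, C[2] = 0b0100, C[3] = 0b1001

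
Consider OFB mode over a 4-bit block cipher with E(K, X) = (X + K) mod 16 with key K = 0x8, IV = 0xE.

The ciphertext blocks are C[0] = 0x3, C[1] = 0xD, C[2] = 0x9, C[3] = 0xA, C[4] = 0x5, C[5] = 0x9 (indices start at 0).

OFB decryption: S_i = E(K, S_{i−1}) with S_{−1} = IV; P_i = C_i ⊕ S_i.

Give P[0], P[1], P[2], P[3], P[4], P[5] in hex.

P[0]: S = E(K, 0xE) = 0x6; 0x3 ⊕ 0x6 = 0x5.
P[1]: S = E(K, 0x6) = 0xE; 0xD ⊕ 0xE = 0x3.
P[2]: S = E(K, 0xE) = 0x6; 0x9 ⊕ 0x6 = 0xF.
P[3]: S = E(K, 0x6) = 0xE; 0xA ⊕ 0xE = 0x4.
P[4]: S = E(K, 0xE) = 0x6; 0x5 ⊕ 0x6 = 0x3.
P[5]: S = E(K, 0x6) = 0xE; 0x9 ⊕ 0xE = 0x7.

P[0] = 0x5, P[1] = 0x3, P[2] = 0xF, P[3] = 0x4, P[4] = 0x3, P[5] = 0x7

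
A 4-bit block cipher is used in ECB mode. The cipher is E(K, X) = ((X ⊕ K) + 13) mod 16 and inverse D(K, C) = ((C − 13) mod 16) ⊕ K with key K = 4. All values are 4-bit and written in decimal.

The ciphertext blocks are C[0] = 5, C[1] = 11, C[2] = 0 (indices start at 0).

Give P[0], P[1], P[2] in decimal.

P[0] = 12, P[1] = 10, P[2] = 7

ECB decryption: P_i = D(K, C_i).
P[0]: D(K, 5) = 12.
P[1]: D(K, 11) = 10.
P[2]: D(K, 0) = 7.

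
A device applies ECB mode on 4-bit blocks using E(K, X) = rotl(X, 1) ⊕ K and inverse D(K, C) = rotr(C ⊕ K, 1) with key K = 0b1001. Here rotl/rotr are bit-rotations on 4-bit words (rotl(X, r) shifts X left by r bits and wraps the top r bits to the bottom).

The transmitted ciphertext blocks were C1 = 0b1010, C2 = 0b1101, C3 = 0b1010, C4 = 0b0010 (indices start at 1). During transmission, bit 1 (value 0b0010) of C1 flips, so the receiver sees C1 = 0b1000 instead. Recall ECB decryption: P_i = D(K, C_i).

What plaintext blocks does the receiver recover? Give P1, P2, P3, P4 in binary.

P1 = 0b1000, P2 = 0b0010, P3 = 0b1001, P4 = 0b1101

Only C1 changed, to 0b1000. In ECB, a change in C_i affects only P_i. Decrypting the received ciphertext:
P1: D(K, 0b1000) = 0b1000.
P2: D(K, 0b1101) = 0b0010.
P3: D(K, 0b1010) = 0b1001.
P4: D(K, 0b0010) = 0b1101.
Blocks that differ from the original plaintext: P1.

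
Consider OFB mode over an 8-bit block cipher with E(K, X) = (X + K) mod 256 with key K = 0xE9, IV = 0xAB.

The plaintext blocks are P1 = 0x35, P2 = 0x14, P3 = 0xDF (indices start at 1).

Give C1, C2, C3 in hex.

C1 = 0xA1, C2 = 0x69, C3 = 0xB9

OFB encryption: S_i = E(K, S_{i−1}) with S_{0} = IV; C_i = P_i ⊕ S_i.
C1: S = E(K, 0xAB) = 0x94; 0x35 ⊕ 0x94 = 0xA1.
C2: S = E(K, 0x94) = 0x7D; 0x14 ⊕ 0x7D = 0x69.
C3: S = E(K, 0x7D) = 0x66; 0xDF ⊕ 0x66 = 0xB9.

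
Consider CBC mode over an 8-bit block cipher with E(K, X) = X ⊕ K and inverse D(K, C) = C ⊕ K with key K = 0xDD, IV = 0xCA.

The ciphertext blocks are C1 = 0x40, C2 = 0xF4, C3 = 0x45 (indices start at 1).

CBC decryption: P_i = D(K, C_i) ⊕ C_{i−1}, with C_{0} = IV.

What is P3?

P3: D(K, 0x45) = 0x98; 0x98 ⊕ 0xF4 = 0x6C.

P3 = 0x6C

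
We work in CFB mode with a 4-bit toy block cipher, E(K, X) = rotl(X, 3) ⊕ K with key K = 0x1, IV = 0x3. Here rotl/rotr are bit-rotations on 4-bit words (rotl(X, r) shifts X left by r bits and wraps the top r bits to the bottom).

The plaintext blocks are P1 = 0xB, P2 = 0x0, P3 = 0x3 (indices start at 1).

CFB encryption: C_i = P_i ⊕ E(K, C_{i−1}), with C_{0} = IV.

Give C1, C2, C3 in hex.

C1: E(K, 0x3) = 0x8; 0xB ⊕ 0x8 = 0x3.
C2: E(K, 0x3) = 0x8; 0x0 ⊕ 0x8 = 0x8.
C3: E(K, 0x8) = 0x5; 0x3 ⊕ 0x5 = 0x6.

C1 = 0x3, C2 = 0x8, C3 = 0x6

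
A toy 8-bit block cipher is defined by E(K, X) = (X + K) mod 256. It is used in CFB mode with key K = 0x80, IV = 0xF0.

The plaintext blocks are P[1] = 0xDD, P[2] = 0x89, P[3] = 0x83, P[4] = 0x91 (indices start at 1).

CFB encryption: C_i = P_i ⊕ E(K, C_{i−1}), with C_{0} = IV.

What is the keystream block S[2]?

0x2D

C[1]: E(K, 0xF0) = 0x70; 0xDD ⊕ 0x70 = 0xAD.
C[2]: E(K, 0xAD) = 0x2D; 0x89 ⊕ 0x2D = 0xA4.
So S[2] = 0x2D.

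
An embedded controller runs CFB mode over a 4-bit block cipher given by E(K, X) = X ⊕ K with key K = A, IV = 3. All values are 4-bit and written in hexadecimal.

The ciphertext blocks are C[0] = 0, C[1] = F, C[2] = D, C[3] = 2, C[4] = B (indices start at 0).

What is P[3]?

CFB decryption: P_i = C_i ⊕ E(K, C_{i−1}), with C_{−1} = IV.
P[3]: E(K, D) = 7; 2 ⊕ 7 = 5.

P[3] = 5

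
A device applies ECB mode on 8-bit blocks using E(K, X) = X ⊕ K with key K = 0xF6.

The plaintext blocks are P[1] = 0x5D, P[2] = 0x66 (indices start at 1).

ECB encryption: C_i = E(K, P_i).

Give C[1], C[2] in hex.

C[1] = 0xAB, C[2] = 0x90

C[1]: E(K, 0x5D) = 0xAB.
C[2]: E(K, 0x66) = 0x90.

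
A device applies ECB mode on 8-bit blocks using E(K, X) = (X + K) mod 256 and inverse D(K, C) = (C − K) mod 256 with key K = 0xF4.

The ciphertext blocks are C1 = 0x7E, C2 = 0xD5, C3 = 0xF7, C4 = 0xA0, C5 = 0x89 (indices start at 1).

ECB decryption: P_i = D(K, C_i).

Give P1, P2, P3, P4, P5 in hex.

P1 = 0x8A, P2 = 0xE1, P3 = 0x03, P4 = 0xAC, P5 = 0x95

P1: D(K, 0x7E) = 0x8A.
P2: D(K, 0xD5) = 0xE1.
P3: D(K, 0xF7) = 0x03.
P4: D(K, 0xA0) = 0xAC.
P5: D(K, 0x89) = 0x95.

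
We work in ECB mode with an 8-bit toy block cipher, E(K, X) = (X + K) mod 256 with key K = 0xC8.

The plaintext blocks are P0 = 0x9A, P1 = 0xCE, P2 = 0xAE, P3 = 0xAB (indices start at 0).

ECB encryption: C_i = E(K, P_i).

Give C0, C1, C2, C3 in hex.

C0 = 0x62, C1 = 0x96, C2 = 0x76, C3 = 0x73

C0: E(K, 0x9A) = 0x62.
C1: E(K, 0xCE) = 0x96.
C2: E(K, 0xAE) = 0x76.
C3: E(K, 0xAB) = 0x73.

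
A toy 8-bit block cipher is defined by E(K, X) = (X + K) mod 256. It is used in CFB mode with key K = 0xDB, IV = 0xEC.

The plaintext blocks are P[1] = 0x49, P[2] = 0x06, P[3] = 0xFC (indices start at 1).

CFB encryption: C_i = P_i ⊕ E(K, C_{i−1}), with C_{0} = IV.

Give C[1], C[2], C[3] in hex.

C[1]: E(K, 0xEC) = 0xC7; 0x49 ⊕ 0xC7 = 0x8E.
C[2]: E(K, 0x8E) = 0x69; 0x06 ⊕ 0x69 = 0x6F.
C[3]: E(K, 0x6F) = 0x4A; 0xFC ⊕ 0x4A = 0xB6.

C[1] = 0x8E, C[2] = 0x6F, C[3] = 0xB6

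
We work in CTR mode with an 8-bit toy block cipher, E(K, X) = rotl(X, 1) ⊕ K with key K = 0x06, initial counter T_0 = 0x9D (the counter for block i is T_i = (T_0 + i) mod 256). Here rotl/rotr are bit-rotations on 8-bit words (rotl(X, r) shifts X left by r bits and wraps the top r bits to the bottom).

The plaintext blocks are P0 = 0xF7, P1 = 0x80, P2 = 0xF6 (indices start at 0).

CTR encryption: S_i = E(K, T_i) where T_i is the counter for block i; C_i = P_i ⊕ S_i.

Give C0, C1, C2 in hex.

C0 = 0xCA, C1 = 0xBB, C2 = 0xCF

C0: T = 0x9D, S = E(K, T) = 0x3D; 0xF7 ⊕ 0x3D = 0xCA.
C1: T = 0x9E, S = E(K, T) = 0x3B; 0x80 ⊕ 0x3B = 0xBB.
C2: T = 0x9F, S = E(K, T) = 0x39; 0xF6 ⊕ 0x39 = 0xCF.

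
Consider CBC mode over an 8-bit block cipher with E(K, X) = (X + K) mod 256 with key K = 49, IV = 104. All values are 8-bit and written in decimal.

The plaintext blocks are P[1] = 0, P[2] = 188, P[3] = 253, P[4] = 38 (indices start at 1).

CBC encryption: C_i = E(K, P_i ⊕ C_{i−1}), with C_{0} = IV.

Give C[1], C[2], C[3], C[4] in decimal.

C[1]: P[1] ⊕ 104 = 104; E(K, 104) = 153.
C[2]: P[2] ⊕ 153 = 37; E(K, 37) = 86.
C[3]: P[3] ⊕ 86 = 171; E(K, 171) = 220.
C[4]: P[4] ⊕ 220 = 250; E(K, 250) = 43.

C[1] = 153, C[2] = 86, C[3] = 220, C[4] = 43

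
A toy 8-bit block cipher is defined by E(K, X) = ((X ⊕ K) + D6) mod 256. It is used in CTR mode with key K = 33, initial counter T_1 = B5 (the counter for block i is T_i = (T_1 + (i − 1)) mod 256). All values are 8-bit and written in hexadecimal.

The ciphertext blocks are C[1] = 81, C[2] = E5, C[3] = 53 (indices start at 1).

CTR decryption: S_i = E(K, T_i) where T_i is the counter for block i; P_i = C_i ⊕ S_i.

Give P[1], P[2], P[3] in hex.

P[1]: T = B5, S = E(K, T) = 5C; 81 ⊕ 5C = DD.
P[2]: T = B6, S = E(K, T) = 5B; E5 ⊕ 5B = BE.
P[3]: T = B7, S = E(K, T) = 5A; 53 ⊕ 5A = 09.

P[1] = DD, P[2] = BE, P[3] = 09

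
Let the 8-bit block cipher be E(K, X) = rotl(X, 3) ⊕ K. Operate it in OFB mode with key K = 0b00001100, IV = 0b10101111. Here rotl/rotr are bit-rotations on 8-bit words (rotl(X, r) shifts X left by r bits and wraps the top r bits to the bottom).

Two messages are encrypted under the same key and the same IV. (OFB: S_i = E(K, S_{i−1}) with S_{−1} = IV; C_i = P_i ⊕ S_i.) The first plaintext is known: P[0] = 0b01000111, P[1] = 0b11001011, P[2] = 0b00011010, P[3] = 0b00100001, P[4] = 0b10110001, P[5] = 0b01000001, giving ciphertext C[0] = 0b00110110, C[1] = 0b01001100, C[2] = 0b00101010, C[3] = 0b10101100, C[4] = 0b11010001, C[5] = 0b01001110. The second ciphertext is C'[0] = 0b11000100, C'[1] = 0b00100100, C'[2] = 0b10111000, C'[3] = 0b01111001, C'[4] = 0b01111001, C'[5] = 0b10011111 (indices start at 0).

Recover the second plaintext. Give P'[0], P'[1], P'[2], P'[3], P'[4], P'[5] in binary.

In OFB with a reused IV, both messages share the same keystream S_i, so C_i ⊕ C'_i = P_i ⊕ P'_i and thus P'_i = P_i ⊕ C_i ⊕ C'_i.
P'[0]: 0b01000111 ⊕ 0b00110110 ⊕ 0b11000100 = 0b10110101.
P'[1]: 0b11001011 ⊕ 0b01001100 ⊕ 0b00100100 = 0b10100011.
P'[2]: 0b00011010 ⊕ 0b00101010 ⊕ 0b10111000 = 0b10001000.
P'[3]: 0b00100001 ⊕ 0b10101100 ⊕ 0b01111001 = 0b11110100.
P'[4]: 0b10110001 ⊕ 0b11010001 ⊕ 0b01111001 = 0b00011001.
P'[5]: 0b01000001 ⊕ 0b01001110 ⊕ 0b10011111 = 0b10010000.

P'[0] = 0b10110101, P'[1] = 0b10100011, P'[2] = 0b10001000, P'[3] = 0b11110100, P'[4] = 0b00011001, P'[5] = 0b10010000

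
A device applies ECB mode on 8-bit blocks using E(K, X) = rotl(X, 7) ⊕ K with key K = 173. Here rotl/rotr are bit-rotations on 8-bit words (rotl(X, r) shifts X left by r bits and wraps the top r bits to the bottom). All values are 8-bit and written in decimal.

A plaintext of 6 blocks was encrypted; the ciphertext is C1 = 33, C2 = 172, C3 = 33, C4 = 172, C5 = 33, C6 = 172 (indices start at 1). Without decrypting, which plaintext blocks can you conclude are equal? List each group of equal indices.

P1 = P3 = P5; P2 = P4 = P6

ECB encrypts each block independently with the same key, so equal ciphertext blocks imply equal plaintext blocks.
C1 = C3 = C5 = 33, so P1 = P3 = P5.
C2 = C4 = C6 = 172, so P2 = P4 = P6.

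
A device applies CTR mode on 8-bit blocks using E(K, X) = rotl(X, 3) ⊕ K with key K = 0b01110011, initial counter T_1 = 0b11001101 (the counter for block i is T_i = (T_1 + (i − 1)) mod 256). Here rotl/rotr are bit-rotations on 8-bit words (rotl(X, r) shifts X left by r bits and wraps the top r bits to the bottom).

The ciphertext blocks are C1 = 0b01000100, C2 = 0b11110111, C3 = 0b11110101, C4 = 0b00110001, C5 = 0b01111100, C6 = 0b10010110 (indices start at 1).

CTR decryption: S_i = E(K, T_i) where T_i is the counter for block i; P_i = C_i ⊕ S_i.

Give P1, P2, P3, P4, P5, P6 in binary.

P1: T = 0b11001101, S = E(K, T) = 0b00011101; 0b01000100 ⊕ 0b00011101 = 0b01011001.
P2: T = 0b11001110, S = E(K, T) = 0b00000101; 0b11110111 ⊕ 0b00000101 = 0b11110010.
P3: T = 0b11001111, S = E(K, T) = 0b00001101; 0b11110101 ⊕ 0b00001101 = 0b11111000.
P4: T = 0b11010000, S = E(K, T) = 0b11110101; 0b00110001 ⊕ 0b11110101 = 0b11000100.
P5: T = 0b11010001, S = E(K, T) = 0b11111101; 0b01111100 ⊕ 0b11111101 = 0b10000001.
P6: T = 0b11010010, S = E(K, T) = 0b11100101; 0b10010110 ⊕ 0b11100101 = 0b01110011.

P1 = 0b01011001, P2 = 0b11110010, P3 = 0b11111000, P4 = 0b11000100, P5 = 0b10000001, P6 = 0b01110011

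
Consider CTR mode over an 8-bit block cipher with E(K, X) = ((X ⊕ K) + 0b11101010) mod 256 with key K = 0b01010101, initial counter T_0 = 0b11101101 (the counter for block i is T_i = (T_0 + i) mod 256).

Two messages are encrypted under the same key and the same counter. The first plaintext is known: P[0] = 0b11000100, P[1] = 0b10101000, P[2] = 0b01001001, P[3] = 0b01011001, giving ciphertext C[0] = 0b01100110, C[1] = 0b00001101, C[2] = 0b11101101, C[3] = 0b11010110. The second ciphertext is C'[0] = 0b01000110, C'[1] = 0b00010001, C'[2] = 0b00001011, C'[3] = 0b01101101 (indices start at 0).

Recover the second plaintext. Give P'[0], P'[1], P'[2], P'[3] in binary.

In CTR with a reused counter, both messages share the same keystream S_i, so C_i ⊕ C'_i = P_i ⊕ P'_i and thus P'_i = P_i ⊕ C_i ⊕ C'_i.
P'[0]: 0b11000100 ⊕ 0b01100110 ⊕ 0b01000110 = 0b11100100.
P'[1]: 0b10101000 ⊕ 0b00001101 ⊕ 0b00010001 = 0b10110100.
P'[2]: 0b01001001 ⊕ 0b11101101 ⊕ 0b00001011 = 0b10101111.
P'[3]: 0b01011001 ⊕ 0b11010110 ⊕ 0b01101101 = 0b11100010.

P'[0] = 0b11100100, P'[1] = 0b10110100, P'[2] = 0b10101111, P'[3] = 0b11100010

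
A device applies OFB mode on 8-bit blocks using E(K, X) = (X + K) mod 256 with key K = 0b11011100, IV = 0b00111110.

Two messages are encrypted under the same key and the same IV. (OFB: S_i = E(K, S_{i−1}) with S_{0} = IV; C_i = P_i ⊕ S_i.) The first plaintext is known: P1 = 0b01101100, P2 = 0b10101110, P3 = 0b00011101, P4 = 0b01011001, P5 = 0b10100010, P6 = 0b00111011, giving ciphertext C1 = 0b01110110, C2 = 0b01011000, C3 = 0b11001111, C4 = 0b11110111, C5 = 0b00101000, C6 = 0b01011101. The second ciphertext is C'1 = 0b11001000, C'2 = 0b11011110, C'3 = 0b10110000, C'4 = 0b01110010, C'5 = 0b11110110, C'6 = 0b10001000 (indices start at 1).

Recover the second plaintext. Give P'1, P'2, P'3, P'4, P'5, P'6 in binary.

In OFB with a reused IV, both messages share the same keystream S_i, so C_i ⊕ C'_i = P_i ⊕ P'_i and thus P'_i = P_i ⊕ C_i ⊕ C'_i.
P'1: 0b01101100 ⊕ 0b01110110 ⊕ 0b11001000 = 0b11010010.
P'2: 0b10101110 ⊕ 0b01011000 ⊕ 0b11011110 = 0b00101000.
P'3: 0b00011101 ⊕ 0b11001111 ⊕ 0b10110000 = 0b01100010.
P'4: 0b01011001 ⊕ 0b11110111 ⊕ 0b01110010 = 0b11011100.
P'5: 0b10100010 ⊕ 0b00101000 ⊕ 0b11110110 = 0b01111100.
P'6: 0b00111011 ⊕ 0b01011101 ⊕ 0b10001000 = 0b11101110.

P'1 = 0b11010010, P'2 = 0b00101000, P'3 = 0b01100010, P'4 = 0b11011100, P'5 = 0b01111100, P'6 = 0b11101110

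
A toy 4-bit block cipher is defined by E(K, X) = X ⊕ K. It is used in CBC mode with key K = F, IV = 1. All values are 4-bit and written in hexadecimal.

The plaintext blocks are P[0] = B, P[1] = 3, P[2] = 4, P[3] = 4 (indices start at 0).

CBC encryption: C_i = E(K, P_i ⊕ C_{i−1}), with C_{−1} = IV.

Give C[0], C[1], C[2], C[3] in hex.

C[0] = 5, C[1] = 9, C[2] = 2, C[3] = 9

C[0]: P[0] ⊕ 1 = A; E(K, A) = 5.
C[1]: P[1] ⊕ 5 = 6; E(K, 6) = 9.
C[2]: P[2] ⊕ 9 = D; E(K, D) = 2.
C[3]: P[3] ⊕ 2 = 6; E(K, 6) = 9.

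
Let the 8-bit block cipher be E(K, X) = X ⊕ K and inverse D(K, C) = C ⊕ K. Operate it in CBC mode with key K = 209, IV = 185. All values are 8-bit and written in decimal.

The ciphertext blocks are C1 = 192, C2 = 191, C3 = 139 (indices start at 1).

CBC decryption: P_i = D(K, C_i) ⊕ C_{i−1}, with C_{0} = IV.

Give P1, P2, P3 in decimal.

P1 = 168, P2 = 174, P3 = 229

P1: D(K, 192) = 17; 17 ⊕ 185 = 168.
P2: D(K, 191) = 110; 110 ⊕ 192 = 174.
P3: D(K, 139) = 90; 90 ⊕ 191 = 229.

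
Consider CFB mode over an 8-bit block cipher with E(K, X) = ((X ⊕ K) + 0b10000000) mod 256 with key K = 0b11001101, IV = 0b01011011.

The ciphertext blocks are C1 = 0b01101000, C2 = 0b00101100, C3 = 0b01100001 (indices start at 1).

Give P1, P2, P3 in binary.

P1 = 0b01111110, P2 = 0b00001001, P3 = 0b00000000

CFB decryption: P_i = C_i ⊕ E(K, C_{i−1}), with C_{0} = IV.
P1: E(K, 0b01011011) = 0b00010110; 0b01101000 ⊕ 0b00010110 = 0b01111110.
P2: E(K, 0b01101000) = 0b00100101; 0b00101100 ⊕ 0b00100101 = 0b00001001.
P3: E(K, 0b00101100) = 0b01100001; 0b01100001 ⊕ 0b01100001 = 0b00000000.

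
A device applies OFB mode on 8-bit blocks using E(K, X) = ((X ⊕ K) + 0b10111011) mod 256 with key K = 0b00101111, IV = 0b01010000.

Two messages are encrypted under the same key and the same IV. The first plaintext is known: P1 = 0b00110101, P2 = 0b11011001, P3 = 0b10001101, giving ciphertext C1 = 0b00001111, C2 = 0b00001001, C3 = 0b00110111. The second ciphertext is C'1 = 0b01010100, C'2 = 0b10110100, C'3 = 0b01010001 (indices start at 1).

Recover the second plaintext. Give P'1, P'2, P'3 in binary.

P'1 = 0b01101110, P'2 = 0b01100100, P'3 = 0b11101011

In OFB with a reused IV, both messages share the same keystream S_i, so C_i ⊕ C'_i = P_i ⊕ P'_i and thus P'_i = P_i ⊕ C_i ⊕ C'_i.
P'1: 0b00110101 ⊕ 0b00001111 ⊕ 0b01010100 = 0b01101110.
P'2: 0b11011001 ⊕ 0b00001001 ⊕ 0b10110100 = 0b01100100.
P'3: 0b10001101 ⊕ 0b00110111 ⊕ 0b01010001 = 0b11101011.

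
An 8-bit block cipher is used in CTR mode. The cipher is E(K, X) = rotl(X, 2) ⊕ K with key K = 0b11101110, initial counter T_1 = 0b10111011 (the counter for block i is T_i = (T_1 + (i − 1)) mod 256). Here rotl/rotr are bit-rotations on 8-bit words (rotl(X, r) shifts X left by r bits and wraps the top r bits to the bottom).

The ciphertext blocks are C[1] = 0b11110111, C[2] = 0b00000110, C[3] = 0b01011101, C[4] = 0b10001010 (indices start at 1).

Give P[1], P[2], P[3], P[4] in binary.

P[1] = 0b11110111, P[2] = 0b00011010, P[3] = 0b01000101, P[4] = 0b10011110

CTR decryption: S_i = E(K, T_i) where T_i is the counter for block i; P_i = C_i ⊕ S_i.
P[1]: T = 0b10111011, S = E(K, T) = 0b00000000; 0b11110111 ⊕ 0b00000000 = 0b11110111.
P[2]: T = 0b10111100, S = E(K, T) = 0b00011100; 0b00000110 ⊕ 0b00011100 = 0b00011010.
P[3]: T = 0b10111101, S = E(K, T) = 0b00011000; 0b01011101 ⊕ 0b00011000 = 0b01000101.
P[4]: T = 0b10111110, S = E(K, T) = 0b00010100; 0b10001010 ⊕ 0b00010100 = 0b10011110.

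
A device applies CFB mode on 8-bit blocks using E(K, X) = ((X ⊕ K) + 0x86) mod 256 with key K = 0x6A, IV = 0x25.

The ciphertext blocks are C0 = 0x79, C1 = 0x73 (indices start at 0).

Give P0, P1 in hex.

CFB decryption: P_i = C_i ⊕ E(K, C_{i−1}), with C_{−1} = IV.
P0: E(K, 0x25) = 0xD5; 0x79 ⊕ 0xD5 = 0xAC.
P1: E(K, 0x79) = 0x99; 0x73 ⊕ 0x99 = 0xEA.

P0 = 0xAC, P1 = 0xEA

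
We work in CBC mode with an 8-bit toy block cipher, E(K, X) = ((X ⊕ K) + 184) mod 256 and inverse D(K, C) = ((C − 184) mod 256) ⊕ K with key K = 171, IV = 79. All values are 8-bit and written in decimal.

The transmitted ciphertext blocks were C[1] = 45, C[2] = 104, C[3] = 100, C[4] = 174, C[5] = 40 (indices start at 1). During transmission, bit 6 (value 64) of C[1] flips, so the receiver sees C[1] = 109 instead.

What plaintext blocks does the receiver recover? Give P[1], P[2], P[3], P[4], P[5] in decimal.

CBC decryption: P_i = D(K, C_i) ⊕ C_{i−1}, with C_{0} = IV.
Only C[1] changed, to 109. In CBC, a change in C_i garbles P_i and flips the same bit in P_{i+1}. Decrypting the received ciphertext:
P[1]: D(K, 109) = 30; 30 ⊕ 79 = 81.
P[2]: D(K, 104) = 27; 27 ⊕ 109 = 118.
P[3]: D(K, 100) = 7; 7 ⊕ 104 = 111.
P[4]: D(K, 174) = 93; 93 ⊕ 100 = 57.
P[5]: D(K, 40) = 219; 219 ⊕ 174 = 117.
Blocks that differ from the original plaintext: P[1], P[2].

P[1] = 81, P[2] = 118, P[3] = 111, P[4] = 57, P[5] = 117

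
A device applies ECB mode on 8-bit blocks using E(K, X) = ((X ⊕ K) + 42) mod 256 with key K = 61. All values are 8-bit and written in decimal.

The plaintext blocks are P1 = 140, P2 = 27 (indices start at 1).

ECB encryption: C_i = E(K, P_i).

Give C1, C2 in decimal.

C1 = 219, C2 = 80

C1: E(K, 140) = 219.
C2: E(K, 27) = 80.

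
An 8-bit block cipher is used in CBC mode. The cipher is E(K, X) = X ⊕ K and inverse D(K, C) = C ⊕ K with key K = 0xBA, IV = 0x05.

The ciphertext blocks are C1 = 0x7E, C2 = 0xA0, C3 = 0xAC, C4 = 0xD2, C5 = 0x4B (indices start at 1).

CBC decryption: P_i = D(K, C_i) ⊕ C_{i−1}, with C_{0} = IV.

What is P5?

P5: D(K, 0x4B) = 0xF1; 0xF1 ⊕ 0xD2 = 0x23.

P5 = 0x23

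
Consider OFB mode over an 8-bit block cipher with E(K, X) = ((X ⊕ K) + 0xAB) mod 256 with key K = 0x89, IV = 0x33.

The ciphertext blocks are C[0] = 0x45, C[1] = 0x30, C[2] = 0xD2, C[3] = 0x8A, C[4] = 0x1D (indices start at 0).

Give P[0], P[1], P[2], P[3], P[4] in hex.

P[0] = 0x20, P[1] = 0xA7, P[2] = 0x1B, P[3] = 0x61, P[4] = 0x10

OFB decryption: S_i = E(K, S_{i−1}) with S_{−1} = IV; P_i = C_i ⊕ S_i.
P[0]: S = E(K, 0x33) = 0x65; 0x45 ⊕ 0x65 = 0x20.
P[1]: S = E(K, 0x65) = 0x97; 0x30 ⊕ 0x97 = 0xA7.
P[2]: S = E(K, 0x97) = 0xC9; 0xD2 ⊕ 0xC9 = 0x1B.
P[3]: S = E(K, 0xC9) = 0xEB; 0x8A ⊕ 0xEB = 0x61.
P[4]: S = E(K, 0xEB) = 0x0D; 0x1D ⊕ 0x0D = 0x10.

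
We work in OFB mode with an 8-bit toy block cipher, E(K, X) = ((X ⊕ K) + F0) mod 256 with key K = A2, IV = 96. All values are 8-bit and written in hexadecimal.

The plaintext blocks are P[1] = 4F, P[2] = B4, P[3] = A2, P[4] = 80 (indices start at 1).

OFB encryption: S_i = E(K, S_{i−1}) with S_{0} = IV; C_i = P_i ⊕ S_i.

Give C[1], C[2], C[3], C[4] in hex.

C[1]: S = E(K, 96) = 24; 4F ⊕ 24 = 6B.
C[2]: S = E(K, 24) = 76; B4 ⊕ 76 = C2.
C[3]: S = E(K, 76) = C4; A2 ⊕ C4 = 66.
C[4]: S = E(K, C4) = 56; 80 ⊕ 56 = D6.

C[1] = 6B, C[2] = C2, C[3] = 66, C[4] = D6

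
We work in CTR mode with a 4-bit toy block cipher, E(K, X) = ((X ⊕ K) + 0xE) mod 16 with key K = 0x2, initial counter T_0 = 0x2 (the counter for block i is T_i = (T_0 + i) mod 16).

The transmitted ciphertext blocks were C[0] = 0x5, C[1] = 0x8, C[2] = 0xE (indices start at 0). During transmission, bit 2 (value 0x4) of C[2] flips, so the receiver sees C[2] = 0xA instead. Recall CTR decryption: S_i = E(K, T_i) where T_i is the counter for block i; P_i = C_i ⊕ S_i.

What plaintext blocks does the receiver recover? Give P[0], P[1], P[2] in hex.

P[0] = 0xB, P[1] = 0x7, P[2] = 0xE

Only C[2] changed, to 0xA. In CTR, a change in C_i flips the same bit in P_i only; the keystream is unaffected. Decrypting the received ciphertext:
P[0]: T = 0x2, S = E(K, T) = 0xE; 0x5 ⊕ 0xE = 0xB.
P[1]: T = 0x3, S = E(K, T) = 0xF; 0x8 ⊕ 0xF = 0x7.
P[2]: T = 0x4, S = E(K, T) = 0x4; 0xA ⊕ 0x4 = 0xE.
Blocks that differ from the original plaintext: P[2].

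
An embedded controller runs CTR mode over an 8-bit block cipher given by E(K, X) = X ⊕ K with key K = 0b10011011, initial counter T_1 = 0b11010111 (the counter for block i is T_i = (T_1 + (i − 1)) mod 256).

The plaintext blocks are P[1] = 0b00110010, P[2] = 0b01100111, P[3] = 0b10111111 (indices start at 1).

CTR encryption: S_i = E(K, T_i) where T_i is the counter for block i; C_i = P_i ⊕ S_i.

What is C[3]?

C[1]: T = 0b11010111, S = E(K, T) = 0b01001100; 0b00110010 ⊕ 0b01001100 = 0b01111110.
C[2]: T = 0b11011000, S = E(K, T) = 0b01000011; 0b01100111 ⊕ 0b01000011 = 0b00100100.
C[3]: T = 0b11011001, S = E(K, T) = 0b01000010; 0b10111111 ⊕ 0b01000010 = 0b11111101.

C[3] = 0b11111101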